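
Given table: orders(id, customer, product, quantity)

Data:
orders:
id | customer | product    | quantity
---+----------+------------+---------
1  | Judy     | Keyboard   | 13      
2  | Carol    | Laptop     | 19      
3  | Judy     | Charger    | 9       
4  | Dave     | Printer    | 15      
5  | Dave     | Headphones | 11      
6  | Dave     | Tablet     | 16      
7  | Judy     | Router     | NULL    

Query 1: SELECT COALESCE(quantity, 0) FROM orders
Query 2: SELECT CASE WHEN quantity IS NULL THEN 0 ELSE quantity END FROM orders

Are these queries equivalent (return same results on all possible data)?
Yes, equivalent

Both queries return: [(0,), (9,), (11,), (13,), (15,), (16,), (19,)]

Reason: COALESCE vs CASE for NULL handling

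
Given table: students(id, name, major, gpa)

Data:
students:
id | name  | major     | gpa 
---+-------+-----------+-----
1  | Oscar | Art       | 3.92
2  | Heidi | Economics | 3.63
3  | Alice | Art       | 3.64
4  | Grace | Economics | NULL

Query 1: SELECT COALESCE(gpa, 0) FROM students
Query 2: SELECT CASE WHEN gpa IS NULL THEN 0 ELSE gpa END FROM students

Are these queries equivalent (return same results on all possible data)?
Yes, equivalent

Both queries return: [(0,), (3.63,), (3.64,), (3.92,)]

Reason: COALESCE vs CASE for NULL handling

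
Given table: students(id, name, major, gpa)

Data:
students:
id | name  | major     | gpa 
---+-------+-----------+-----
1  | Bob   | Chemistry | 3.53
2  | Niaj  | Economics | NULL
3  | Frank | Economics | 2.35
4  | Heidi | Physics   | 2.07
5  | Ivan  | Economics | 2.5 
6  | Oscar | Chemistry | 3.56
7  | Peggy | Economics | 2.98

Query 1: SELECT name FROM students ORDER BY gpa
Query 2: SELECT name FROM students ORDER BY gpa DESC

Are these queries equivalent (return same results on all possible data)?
No, not equivalent

Query 1 returns: [('Niaj',), ('Heidi',), ('Frank',), ('Ivan',), ('Peggy',), ('Bob',), ('Oscar',)]
Query 2 returns: [('Oscar',), ('Bob',), ('Peggy',), ('Ivan',), ('Frank',), ('Heidi',), ('Niaj',)]

Reason: ASC vs DESC gives opposite ordering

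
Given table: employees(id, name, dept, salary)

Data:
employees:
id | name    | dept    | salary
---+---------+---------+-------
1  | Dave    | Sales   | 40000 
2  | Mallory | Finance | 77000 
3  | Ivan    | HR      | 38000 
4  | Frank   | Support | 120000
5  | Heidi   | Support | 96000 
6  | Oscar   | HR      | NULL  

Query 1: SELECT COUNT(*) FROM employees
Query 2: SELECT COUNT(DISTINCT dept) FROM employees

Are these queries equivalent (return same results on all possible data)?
No, not equivalent

Query 1 returns: [(6,)]
Query 2 returns: [(4,)]

Reason: COUNT(*) counts rows, COUNT(DISTINCT dept) counts unique depts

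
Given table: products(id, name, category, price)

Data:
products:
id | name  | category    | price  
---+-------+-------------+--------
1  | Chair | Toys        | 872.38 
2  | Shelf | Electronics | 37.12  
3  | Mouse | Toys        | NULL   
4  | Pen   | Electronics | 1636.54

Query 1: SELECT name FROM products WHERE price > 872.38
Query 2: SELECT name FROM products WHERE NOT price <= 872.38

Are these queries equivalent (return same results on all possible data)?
Yes, equivalent

Both queries return: [('Pen',)]

Reason: Both filter price > 872.38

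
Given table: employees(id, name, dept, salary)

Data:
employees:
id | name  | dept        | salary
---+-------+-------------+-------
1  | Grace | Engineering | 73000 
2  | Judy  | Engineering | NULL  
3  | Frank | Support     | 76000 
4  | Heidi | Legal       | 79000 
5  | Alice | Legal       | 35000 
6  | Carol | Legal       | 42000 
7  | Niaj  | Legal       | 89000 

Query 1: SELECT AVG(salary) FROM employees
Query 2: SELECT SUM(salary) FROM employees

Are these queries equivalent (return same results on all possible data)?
No, not equivalent

Query 1 returns: [(65666.66666666667,)]
Query 2 returns: [(394000,)]

Reason: AVG vs SUM give different aggregate values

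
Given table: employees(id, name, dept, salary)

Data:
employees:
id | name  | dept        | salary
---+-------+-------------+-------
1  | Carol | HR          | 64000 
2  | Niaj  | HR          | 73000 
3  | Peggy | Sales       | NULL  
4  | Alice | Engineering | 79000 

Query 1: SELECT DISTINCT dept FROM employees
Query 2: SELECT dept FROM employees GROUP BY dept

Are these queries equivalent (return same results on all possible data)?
Yes, equivalent

Both queries return: [('Engineering',), ('HR',), ('Sales',)]

Reason: Both get unique depts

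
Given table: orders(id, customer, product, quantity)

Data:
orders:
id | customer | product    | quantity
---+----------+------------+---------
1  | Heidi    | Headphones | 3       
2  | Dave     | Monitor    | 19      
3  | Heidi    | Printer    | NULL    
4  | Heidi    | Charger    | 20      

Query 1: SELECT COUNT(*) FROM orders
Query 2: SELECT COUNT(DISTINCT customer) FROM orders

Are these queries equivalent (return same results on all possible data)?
No, not equivalent

Query 1 returns: [(4,)]
Query 2 returns: [(2,)]

Reason: COUNT(*) counts rows, COUNT(DISTINCT customer) counts unique customers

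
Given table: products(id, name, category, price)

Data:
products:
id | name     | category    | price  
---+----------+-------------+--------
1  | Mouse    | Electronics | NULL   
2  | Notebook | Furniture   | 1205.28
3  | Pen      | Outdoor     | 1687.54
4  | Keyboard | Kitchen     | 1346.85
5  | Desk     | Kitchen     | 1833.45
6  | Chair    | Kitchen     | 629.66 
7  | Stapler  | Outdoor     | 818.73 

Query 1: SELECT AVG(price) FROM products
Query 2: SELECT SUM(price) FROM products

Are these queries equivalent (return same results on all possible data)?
No, not equivalent

Query 1 returns: [(1253.585,)]
Query 2 returns: [(7521.51,)]

Reason: AVG vs SUM give different aggregate values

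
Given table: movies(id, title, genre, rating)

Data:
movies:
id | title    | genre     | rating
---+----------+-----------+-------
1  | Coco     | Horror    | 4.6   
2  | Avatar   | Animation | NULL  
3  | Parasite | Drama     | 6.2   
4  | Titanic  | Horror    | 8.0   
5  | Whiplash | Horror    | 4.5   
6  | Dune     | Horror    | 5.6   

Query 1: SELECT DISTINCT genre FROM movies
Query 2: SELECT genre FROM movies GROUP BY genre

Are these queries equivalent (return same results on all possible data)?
Yes, equivalent

Both queries return: [('Animation',), ('Drama',), ('Horror',)]

Reason: Both get unique genres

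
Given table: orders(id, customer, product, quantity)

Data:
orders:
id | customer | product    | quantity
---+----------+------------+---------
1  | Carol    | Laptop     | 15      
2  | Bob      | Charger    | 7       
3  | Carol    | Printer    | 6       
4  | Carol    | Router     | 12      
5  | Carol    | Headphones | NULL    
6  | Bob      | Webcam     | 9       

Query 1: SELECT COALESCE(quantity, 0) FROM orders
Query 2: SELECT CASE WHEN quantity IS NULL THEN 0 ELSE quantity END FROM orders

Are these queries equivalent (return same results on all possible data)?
Yes, equivalent

Both queries return: [(0,), (6,), (7,), (9,), (12,), (15,)]

Reason: COALESCE vs CASE for NULL handling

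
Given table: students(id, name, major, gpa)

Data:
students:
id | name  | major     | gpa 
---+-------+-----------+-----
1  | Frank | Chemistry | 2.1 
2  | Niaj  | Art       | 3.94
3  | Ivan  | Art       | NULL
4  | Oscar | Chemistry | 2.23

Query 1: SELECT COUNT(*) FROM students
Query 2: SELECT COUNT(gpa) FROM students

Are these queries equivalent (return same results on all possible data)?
No, not equivalent

Query 1 returns: [(4,)]
Query 2 returns: [(3,)]

Reason: COUNT(*) includes NULLs, COUNT(column) excludes them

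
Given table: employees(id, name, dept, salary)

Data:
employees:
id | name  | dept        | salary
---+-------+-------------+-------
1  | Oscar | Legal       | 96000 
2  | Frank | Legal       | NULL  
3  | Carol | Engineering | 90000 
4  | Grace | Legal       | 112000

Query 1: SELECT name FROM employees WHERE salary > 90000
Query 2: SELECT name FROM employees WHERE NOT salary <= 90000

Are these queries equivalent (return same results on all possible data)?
Yes, equivalent

Both queries return: [('Grace',), ('Oscar',)]

Reason: Both filter salary > 90000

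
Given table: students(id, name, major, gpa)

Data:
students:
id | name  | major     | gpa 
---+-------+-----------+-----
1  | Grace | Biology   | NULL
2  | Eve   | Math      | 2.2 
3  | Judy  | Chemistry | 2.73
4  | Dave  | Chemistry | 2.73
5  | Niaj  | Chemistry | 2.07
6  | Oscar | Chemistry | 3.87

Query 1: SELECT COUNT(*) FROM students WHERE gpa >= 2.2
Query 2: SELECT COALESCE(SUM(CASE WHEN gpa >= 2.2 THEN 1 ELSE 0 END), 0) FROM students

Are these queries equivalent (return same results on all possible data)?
Yes, equivalent

Both queries return: [(4,)]

Reason: COUNT with WHERE vs conditional SUM (COALESCE handles empty-table NULL)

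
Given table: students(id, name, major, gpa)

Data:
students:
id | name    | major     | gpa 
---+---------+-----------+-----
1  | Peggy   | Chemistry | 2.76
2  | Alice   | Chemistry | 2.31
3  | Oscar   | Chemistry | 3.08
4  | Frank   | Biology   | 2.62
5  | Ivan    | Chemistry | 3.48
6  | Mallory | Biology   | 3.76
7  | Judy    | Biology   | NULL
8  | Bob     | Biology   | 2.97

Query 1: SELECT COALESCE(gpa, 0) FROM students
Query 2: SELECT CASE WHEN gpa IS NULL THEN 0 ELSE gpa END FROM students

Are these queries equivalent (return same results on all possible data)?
Yes, equivalent

Both queries return: [(0,), (2.31,), (2.62,), (2.76,), (2.97,), (3.08,), (3.48,), (3.76,)]

Reason: COALESCE vs CASE for NULL handling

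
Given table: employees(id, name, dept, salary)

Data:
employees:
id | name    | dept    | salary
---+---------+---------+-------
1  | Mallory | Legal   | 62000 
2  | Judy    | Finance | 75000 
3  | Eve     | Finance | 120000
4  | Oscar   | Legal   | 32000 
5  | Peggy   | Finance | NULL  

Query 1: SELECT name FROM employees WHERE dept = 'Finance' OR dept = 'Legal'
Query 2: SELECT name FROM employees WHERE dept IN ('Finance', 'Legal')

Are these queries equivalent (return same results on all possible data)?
Yes, equivalent

Both queries return: [('Eve',), ('Judy',), ('Mallory',), ('Oscar',), ('Peggy',)]

Reason: OR vs IN are equivalent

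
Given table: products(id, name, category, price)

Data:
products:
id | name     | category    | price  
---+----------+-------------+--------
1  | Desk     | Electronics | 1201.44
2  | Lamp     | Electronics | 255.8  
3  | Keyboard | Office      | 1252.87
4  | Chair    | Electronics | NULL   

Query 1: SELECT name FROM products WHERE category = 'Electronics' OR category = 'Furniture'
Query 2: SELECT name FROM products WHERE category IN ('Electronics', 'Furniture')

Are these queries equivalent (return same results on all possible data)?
Yes, equivalent

Both queries return: [('Chair',), ('Desk',), ('Lamp',)]

Reason: OR vs IN are equivalent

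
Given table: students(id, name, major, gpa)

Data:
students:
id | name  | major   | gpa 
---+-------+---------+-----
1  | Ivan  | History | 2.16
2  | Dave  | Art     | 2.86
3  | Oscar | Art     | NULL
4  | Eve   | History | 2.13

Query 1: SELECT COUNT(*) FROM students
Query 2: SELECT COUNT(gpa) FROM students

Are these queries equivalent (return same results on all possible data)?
No, not equivalent

Query 1 returns: [(4,)]
Query 2 returns: [(3,)]

Reason: COUNT(*) includes NULLs, COUNT(column) excludes them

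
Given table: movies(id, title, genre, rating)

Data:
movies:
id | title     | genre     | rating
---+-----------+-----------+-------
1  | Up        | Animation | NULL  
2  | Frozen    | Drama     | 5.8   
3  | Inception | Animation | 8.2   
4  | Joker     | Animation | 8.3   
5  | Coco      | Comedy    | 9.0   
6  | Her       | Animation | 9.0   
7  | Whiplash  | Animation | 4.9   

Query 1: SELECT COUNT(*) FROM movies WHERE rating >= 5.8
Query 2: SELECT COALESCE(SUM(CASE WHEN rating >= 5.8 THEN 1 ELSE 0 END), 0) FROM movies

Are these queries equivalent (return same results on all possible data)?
Yes, equivalent

Both queries return: [(5,)]

Reason: COUNT with WHERE vs conditional SUM (COALESCE handles empty-table NULL)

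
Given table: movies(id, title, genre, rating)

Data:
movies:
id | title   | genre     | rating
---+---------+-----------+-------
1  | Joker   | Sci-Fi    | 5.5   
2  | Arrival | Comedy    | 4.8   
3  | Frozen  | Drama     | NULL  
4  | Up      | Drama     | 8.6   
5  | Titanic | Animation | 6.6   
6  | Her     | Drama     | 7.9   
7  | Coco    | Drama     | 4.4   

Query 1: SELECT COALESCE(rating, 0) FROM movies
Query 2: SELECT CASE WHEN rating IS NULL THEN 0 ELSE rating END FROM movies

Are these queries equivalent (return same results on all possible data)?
Yes, equivalent

Both queries return: [(0,), (4.4,), (4.8,), (5.5,), (6.6,), (7.9,), (8.6,)]

Reason: COALESCE vs CASE for NULL handling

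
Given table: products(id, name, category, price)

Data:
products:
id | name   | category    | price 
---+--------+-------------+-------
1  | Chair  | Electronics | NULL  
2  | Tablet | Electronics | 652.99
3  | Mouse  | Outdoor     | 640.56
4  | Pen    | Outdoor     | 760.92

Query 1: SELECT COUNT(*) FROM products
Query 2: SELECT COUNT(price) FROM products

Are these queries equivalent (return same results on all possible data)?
No, not equivalent

Query 1 returns: [(4,)]
Query 2 returns: [(3,)]

Reason: COUNT(*) includes NULLs, COUNT(column) excludes them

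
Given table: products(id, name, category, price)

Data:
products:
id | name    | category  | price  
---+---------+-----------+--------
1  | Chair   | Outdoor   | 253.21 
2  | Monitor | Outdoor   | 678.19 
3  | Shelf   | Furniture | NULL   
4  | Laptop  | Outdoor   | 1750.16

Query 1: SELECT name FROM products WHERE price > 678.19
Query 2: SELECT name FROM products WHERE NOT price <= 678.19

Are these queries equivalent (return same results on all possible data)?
Yes, equivalent

Both queries return: [('Laptop',)]

Reason: Both filter price > 678.19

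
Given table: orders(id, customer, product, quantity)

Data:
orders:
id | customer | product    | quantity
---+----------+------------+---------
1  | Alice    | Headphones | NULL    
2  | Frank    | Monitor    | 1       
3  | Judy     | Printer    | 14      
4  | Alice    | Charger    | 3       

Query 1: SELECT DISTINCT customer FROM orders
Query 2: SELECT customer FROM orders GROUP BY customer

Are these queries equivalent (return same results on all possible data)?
Yes, equivalent

Both queries return: [('Alice',), ('Frank',), ('Judy',)]

Reason: Both get unique customers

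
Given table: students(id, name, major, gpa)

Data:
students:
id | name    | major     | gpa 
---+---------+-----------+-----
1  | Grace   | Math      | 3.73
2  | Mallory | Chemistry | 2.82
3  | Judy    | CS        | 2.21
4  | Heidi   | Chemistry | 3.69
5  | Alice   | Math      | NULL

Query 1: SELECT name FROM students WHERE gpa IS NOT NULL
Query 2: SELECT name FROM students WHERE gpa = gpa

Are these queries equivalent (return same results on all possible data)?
Yes, equivalent

Both queries return: [('Grace',), ('Heidi',), ('Judy',), ('Mallory',)]

Reason: IS NOT NULL vs self-equality (both exclude NULLs)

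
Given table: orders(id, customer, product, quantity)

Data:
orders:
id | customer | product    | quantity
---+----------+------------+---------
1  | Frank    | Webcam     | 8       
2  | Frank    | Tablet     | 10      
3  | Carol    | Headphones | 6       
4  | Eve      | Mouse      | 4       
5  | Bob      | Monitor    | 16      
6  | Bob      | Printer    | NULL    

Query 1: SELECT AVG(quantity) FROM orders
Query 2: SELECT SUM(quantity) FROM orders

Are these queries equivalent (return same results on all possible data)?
No, not equivalent

Query 1 returns: [(8.8,)]
Query 2 returns: [(44,)]

Reason: AVG vs SUM give different aggregate values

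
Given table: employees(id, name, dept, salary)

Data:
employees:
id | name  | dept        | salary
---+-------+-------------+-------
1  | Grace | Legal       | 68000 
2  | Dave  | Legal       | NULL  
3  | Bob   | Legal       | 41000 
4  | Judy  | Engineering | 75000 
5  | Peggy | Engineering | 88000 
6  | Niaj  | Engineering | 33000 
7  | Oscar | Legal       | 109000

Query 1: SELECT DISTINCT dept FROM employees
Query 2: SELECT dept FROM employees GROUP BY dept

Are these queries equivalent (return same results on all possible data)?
Yes, equivalent

Both queries return: [('Engineering',), ('Legal',)]

Reason: Both get unique depts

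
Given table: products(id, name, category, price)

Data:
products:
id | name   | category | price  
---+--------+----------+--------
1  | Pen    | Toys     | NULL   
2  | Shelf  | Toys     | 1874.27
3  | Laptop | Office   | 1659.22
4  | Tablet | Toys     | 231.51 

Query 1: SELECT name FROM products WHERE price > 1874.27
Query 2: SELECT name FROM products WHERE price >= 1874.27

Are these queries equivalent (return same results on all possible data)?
No, not equivalent

Query 1 returns: []
Query 2 returns: [('Shelf',)]

Reason: > vs >= gives different results when price = 1874.27 exists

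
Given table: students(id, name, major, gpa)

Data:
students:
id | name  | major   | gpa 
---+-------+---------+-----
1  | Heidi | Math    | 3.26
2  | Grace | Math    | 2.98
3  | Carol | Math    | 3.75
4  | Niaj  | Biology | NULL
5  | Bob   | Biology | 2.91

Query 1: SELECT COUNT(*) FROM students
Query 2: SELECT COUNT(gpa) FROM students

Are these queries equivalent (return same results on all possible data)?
No, not equivalent

Query 1 returns: [(5,)]
Query 2 returns: [(4,)]

Reason: COUNT(*) includes NULLs, COUNT(column) excludes them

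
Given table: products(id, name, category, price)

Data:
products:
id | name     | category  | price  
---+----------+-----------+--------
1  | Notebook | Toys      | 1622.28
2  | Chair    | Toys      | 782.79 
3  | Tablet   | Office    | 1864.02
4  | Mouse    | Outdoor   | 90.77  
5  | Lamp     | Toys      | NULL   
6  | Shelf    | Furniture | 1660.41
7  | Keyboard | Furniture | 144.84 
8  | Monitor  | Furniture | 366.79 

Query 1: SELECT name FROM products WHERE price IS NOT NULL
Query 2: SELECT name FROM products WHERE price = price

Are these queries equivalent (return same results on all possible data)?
Yes, equivalent

Both queries return: [('Chair',), ('Keyboard',), ('Monitor',), ('Mouse',), ('Notebook',), ('Shelf',), ('Tablet',)]

Reason: IS NOT NULL vs self-equality (both exclude NULLs)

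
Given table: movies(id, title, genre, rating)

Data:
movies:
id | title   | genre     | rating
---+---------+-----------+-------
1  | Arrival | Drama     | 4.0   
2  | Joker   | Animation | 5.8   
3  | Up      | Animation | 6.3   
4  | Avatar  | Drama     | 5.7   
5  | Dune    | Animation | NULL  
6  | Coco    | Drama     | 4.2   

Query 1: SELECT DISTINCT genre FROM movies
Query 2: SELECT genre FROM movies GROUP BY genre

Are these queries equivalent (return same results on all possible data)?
Yes, equivalent

Both queries return: [('Animation',), ('Drama',)]

Reason: Both get unique genres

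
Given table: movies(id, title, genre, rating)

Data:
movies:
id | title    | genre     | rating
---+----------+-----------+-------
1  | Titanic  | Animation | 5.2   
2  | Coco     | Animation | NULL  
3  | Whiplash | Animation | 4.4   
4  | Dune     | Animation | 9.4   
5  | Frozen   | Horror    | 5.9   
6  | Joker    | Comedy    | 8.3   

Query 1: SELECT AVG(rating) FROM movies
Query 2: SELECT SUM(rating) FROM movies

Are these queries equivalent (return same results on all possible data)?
No, not equivalent

Query 1 returns: [(6.640000000000001,)]
Query 2 returns: [(33.2,)]

Reason: AVG vs SUM give different aggregate values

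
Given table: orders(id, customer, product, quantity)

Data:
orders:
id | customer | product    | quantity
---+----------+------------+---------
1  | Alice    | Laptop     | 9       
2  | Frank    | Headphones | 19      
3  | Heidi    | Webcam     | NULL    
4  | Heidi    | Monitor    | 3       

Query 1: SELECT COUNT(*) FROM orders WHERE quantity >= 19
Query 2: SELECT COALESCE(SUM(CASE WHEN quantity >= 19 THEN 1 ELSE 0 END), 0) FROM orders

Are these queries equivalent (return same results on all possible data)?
Yes, equivalent

Both queries return: [(1,)]

Reason: COUNT with WHERE vs conditional SUM (COALESCE handles empty-table NULL)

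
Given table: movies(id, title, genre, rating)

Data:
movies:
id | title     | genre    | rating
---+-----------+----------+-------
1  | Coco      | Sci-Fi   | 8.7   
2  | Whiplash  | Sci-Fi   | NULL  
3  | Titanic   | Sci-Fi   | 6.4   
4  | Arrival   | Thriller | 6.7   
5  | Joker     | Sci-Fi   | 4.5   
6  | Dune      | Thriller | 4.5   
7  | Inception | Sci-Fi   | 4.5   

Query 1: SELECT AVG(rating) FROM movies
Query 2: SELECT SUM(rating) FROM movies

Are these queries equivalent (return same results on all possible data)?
No, not equivalent

Query 1 returns: [(5.883333333333333,)]
Query 2 returns: [(35.3,)]

Reason: AVG vs SUM give different aggregate values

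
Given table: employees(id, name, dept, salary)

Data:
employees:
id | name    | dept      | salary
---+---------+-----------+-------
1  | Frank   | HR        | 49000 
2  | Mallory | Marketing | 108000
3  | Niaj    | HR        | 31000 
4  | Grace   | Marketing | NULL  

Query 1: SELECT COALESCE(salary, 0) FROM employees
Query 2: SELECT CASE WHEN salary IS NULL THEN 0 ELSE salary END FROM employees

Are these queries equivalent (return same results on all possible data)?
Yes, equivalent

Both queries return: [(0,), (31000,), (49000,), (108000,)]

Reason: COALESCE vs CASE for NULL handling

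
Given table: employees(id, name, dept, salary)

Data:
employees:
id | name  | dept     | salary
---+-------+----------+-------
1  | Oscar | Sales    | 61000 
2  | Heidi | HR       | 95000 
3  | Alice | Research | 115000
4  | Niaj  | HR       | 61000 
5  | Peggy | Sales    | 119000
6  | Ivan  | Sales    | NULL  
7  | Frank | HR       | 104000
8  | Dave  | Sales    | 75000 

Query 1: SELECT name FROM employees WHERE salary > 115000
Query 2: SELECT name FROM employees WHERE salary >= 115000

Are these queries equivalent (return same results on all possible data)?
No, not equivalent

Query 1 returns: [('Peggy',)]
Query 2 returns: [('Alice',), ('Peggy',)]

Reason: > vs >= gives different results when salary = 115000 exists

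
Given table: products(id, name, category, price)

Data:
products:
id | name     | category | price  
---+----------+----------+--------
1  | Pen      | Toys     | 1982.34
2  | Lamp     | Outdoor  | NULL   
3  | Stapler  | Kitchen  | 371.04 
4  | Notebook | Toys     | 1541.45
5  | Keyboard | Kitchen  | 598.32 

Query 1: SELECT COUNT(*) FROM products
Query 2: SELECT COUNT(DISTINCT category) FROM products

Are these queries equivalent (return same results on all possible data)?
No, not equivalent

Query 1 returns: [(5,)]
Query 2 returns: [(3,)]

Reason: COUNT(*) counts rows, COUNT(DISTINCT category) counts unique categorys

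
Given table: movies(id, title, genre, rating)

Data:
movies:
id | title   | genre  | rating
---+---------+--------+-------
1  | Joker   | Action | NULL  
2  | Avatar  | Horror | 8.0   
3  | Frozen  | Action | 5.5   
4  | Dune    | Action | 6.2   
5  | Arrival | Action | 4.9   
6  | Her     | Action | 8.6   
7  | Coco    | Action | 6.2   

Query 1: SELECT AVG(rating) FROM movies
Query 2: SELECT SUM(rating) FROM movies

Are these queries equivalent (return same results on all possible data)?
No, not equivalent

Query 1 returns: [(6.566666666666666,)]
Query 2 returns: [(39.4,)]

Reason: AVG vs SUM give different aggregate values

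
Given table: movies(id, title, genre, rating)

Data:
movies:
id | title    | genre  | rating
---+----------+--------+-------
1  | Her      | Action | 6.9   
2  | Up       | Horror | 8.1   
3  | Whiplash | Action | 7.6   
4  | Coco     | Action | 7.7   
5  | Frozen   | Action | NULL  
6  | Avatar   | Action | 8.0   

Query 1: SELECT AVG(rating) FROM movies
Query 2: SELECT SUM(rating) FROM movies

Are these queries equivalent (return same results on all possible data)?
No, not equivalent

Query 1 returns: [(7.659999999999999,)]
Query 2 returns: [(38.3,)]

Reason: AVG vs SUM give different aggregate values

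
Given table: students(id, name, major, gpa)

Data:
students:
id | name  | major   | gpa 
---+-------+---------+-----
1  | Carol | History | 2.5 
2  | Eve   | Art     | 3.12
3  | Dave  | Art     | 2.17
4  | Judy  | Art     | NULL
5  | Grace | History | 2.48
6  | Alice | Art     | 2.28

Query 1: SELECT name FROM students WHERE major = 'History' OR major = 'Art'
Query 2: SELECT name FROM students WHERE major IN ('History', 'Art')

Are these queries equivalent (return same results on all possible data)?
Yes, equivalent

Both queries return: [('Alice',), ('Carol',), ('Dave',), ('Eve',), ('Grace',), ('Judy',)]

Reason: OR vs IN are equivalent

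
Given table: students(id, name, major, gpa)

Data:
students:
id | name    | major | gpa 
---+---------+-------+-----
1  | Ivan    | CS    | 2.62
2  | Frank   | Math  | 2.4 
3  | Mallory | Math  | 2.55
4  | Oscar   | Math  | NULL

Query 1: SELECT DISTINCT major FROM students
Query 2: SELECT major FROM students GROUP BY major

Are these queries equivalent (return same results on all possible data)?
Yes, equivalent

Both queries return: [('CS',), ('Math',)]

Reason: Both get unique majors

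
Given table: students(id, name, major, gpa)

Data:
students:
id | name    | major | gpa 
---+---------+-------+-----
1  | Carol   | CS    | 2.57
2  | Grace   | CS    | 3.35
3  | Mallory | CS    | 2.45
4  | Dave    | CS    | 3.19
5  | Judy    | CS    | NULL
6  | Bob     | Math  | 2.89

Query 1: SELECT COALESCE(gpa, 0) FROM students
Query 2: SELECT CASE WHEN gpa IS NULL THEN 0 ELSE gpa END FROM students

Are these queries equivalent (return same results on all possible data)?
Yes, equivalent

Both queries return: [(0,), (2.45,), (2.57,), (2.89,), (3.19,), (3.35,)]

Reason: COALESCE vs CASE for NULL handling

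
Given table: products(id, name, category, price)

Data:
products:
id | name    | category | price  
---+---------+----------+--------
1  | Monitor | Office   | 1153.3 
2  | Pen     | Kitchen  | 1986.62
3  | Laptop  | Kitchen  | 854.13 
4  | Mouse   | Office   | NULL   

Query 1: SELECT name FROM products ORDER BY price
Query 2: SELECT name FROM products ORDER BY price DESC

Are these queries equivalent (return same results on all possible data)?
No, not equivalent

Query 1 returns: [('Mouse',), ('Laptop',), ('Monitor',), ('Pen',)]
Query 2 returns: [('Pen',), ('Monitor',), ('Laptop',), ('Mouse',)]

Reason: ASC vs DESC gives opposite ordering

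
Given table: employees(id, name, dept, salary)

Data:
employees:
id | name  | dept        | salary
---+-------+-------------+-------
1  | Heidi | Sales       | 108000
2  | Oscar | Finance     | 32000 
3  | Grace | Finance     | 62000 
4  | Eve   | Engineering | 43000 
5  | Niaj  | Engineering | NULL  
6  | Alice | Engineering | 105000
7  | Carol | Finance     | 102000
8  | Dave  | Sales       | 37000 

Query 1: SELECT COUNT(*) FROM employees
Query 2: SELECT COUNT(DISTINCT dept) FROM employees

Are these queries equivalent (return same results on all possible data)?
No, not equivalent

Query 1 returns: [(8,)]
Query 2 returns: [(3,)]

Reason: COUNT(*) counts rows, COUNT(DISTINCT dept) counts unique depts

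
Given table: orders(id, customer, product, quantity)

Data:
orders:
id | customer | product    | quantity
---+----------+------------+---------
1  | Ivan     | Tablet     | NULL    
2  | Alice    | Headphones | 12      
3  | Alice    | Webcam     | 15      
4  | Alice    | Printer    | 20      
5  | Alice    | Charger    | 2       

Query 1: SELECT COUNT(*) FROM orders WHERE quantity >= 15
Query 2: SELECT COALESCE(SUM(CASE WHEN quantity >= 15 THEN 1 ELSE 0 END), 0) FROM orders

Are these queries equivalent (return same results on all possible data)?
Yes, equivalent

Both queries return: [(2,)]

Reason: COUNT with WHERE vs conditional SUM (COALESCE handles empty-table NULL)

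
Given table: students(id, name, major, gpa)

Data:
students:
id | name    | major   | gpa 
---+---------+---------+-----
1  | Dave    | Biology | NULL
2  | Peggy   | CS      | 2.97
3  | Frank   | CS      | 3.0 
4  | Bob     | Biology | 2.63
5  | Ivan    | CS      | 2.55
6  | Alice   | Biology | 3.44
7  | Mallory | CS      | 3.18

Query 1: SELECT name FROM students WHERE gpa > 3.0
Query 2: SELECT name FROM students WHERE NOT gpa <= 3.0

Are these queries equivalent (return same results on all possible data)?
Yes, equivalent

Both queries return: [('Alice',), ('Mallory',)]

Reason: Both filter gpa > 3.0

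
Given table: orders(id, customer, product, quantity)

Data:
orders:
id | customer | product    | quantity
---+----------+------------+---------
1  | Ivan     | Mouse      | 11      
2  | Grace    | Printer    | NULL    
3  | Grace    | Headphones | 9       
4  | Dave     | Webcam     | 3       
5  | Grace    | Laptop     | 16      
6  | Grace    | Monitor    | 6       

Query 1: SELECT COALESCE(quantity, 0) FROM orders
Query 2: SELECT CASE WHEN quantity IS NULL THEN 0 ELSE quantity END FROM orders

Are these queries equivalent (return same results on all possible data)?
Yes, equivalent

Both queries return: [(0,), (3,), (6,), (9,), (11,), (16,)]

Reason: COALESCE vs CASE for NULL handling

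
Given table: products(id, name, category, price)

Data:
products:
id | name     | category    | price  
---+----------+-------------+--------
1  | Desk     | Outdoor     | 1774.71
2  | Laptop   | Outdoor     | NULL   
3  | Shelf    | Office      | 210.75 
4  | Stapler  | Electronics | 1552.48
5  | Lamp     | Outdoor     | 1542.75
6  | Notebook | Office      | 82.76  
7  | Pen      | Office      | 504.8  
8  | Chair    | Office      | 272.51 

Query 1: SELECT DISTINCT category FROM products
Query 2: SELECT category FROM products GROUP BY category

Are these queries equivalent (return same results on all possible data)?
Yes, equivalent

Both queries return: [('Electronics',), ('Office',), ('Outdoor',)]

Reason: Both get unique categorys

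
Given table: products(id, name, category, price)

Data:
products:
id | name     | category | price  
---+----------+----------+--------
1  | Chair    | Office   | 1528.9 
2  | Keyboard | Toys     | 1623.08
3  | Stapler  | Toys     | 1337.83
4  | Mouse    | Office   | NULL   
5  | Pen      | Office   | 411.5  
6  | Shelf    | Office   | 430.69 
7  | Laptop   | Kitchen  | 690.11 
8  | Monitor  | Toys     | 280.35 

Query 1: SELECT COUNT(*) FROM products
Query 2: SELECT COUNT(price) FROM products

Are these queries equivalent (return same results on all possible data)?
No, not equivalent

Query 1 returns: [(8,)]
Query 2 returns: [(7,)]

Reason: COUNT(*) includes NULLs, COUNT(column) excludes them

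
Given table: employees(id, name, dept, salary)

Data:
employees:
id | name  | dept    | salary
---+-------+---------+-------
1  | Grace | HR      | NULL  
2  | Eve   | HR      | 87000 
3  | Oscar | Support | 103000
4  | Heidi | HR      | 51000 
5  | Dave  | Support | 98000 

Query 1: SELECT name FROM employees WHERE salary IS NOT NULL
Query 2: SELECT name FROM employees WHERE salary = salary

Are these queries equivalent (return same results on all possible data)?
Yes, equivalent

Both queries return: [('Dave',), ('Eve',), ('Heidi',), ('Oscar',)]

Reason: IS NOT NULL vs self-equality (both exclude NULLs)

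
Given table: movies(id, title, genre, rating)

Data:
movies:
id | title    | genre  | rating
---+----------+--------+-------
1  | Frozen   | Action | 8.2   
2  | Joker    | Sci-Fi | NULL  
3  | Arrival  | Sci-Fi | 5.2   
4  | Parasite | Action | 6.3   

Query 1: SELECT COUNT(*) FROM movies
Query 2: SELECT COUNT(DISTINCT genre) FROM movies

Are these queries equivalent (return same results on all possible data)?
No, not equivalent

Query 1 returns: [(4,)]
Query 2 returns: [(2,)]

Reason: COUNT(*) counts rows, COUNT(DISTINCT genre) counts unique genres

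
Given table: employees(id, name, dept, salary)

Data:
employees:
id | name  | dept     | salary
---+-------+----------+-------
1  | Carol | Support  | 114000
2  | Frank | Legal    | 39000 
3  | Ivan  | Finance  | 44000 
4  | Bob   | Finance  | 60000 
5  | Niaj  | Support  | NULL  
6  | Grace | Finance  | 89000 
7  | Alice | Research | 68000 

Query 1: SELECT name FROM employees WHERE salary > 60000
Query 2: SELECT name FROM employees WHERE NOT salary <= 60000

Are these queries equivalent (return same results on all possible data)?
Yes, equivalent

Both queries return: [('Alice',), ('Carol',), ('Grace',)]

Reason: Both filter salary > 60000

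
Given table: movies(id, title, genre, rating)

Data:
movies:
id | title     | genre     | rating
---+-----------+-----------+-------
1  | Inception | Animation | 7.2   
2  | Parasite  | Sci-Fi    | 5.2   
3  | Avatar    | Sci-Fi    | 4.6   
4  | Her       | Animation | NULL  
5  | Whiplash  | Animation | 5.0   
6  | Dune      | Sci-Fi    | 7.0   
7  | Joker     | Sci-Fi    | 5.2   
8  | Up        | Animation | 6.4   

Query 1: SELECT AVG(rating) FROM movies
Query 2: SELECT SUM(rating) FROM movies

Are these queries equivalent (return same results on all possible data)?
No, not equivalent

Query 1 returns: [(5.8,)]
Query 2 returns: [(40.6,)]

Reason: AVG vs SUM give different aggregate values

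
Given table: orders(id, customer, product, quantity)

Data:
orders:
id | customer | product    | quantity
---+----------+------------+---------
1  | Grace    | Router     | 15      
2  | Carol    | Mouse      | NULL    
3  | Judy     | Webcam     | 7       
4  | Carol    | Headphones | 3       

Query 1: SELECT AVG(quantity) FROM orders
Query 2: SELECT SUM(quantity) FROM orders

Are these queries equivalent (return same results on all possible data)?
No, not equivalent

Query 1 returns: [(8.333333333333334,)]
Query 2 returns: [(25,)]

Reason: AVG vs SUM give different aggregate values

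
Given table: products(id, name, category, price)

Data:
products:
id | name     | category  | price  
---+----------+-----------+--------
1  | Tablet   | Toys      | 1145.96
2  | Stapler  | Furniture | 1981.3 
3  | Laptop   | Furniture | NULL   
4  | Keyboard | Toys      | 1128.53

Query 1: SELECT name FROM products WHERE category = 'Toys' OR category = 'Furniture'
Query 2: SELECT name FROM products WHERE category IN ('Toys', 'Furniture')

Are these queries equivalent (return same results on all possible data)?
Yes, equivalent

Both queries return: [('Keyboard',), ('Laptop',), ('Stapler',), ('Tablet',)]

Reason: OR vs IN are equivalent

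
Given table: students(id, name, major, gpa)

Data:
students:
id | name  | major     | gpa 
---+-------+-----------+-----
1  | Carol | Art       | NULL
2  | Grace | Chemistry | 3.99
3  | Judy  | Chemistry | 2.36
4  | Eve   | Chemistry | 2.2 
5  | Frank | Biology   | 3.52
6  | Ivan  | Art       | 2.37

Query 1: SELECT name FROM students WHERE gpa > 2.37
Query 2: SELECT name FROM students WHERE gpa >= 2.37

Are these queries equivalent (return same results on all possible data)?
No, not equivalent

Query 1 returns: [('Grace',), ('Frank',)]
Query 2 returns: [('Grace',), ('Frank',), ('Ivan',)]

Reason: > vs >= gives different results when gpa = 2.37 exists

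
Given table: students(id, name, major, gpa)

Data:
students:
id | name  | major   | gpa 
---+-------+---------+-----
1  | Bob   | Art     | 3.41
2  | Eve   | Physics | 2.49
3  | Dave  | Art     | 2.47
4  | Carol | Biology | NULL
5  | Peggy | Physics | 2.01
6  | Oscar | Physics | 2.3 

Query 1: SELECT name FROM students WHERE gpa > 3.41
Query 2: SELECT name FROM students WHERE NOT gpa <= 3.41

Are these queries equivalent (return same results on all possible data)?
Yes, equivalent

Both queries return: []

Reason: Both filter gpa > 3.41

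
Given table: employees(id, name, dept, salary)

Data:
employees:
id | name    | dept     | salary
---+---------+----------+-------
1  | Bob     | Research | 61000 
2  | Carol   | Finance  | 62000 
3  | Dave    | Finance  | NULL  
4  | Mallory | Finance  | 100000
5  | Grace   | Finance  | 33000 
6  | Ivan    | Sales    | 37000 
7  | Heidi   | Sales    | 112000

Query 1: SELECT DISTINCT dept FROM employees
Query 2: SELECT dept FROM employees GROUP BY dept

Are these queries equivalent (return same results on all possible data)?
Yes, equivalent

Both queries return: [('Finance',), ('Research',), ('Sales',)]

Reason: Both get unique depts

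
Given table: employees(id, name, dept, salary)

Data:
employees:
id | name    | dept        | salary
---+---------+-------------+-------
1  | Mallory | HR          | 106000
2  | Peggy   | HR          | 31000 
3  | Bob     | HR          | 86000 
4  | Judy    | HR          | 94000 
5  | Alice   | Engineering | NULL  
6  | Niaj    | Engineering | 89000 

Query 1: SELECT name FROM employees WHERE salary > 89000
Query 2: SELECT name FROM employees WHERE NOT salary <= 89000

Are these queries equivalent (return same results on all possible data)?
Yes, equivalent

Both queries return: [('Judy',), ('Mallory',)]

Reason: Both filter salary > 89000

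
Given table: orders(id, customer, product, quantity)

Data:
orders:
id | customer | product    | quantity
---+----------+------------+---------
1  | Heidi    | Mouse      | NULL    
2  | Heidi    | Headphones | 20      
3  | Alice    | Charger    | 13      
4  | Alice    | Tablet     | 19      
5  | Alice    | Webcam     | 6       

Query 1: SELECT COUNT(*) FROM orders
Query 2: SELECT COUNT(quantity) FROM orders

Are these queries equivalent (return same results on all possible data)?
No, not equivalent

Query 1 returns: [(5,)]
Query 2 returns: [(4,)]

Reason: COUNT(*) includes NULLs, COUNT(column) excludes them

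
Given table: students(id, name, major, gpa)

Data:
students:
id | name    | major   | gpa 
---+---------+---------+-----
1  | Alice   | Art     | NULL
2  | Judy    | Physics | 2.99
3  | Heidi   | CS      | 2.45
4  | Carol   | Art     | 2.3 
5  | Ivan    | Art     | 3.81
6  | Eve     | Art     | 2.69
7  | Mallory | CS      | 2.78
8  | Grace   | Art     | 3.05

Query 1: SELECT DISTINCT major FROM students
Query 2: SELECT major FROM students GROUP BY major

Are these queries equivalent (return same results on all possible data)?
Yes, equivalent

Both queries return: [('Art',), ('CS',), ('Physics',)]

Reason: Both get unique majors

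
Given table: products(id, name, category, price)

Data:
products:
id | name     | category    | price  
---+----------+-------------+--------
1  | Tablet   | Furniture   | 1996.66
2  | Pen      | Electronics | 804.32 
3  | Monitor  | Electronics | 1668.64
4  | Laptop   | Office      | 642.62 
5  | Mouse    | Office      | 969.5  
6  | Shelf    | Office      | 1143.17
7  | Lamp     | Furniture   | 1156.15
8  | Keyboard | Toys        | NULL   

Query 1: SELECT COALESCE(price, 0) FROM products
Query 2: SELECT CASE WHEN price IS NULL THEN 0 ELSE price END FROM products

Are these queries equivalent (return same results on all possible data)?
Yes, equivalent

Both queries return: [(0,), (642.62,), (804.32,), (969.5,), (1143.17,), (1156.15,), (1668.64,), (1996.66,)]

Reason: COALESCE vs CASE for NULL handling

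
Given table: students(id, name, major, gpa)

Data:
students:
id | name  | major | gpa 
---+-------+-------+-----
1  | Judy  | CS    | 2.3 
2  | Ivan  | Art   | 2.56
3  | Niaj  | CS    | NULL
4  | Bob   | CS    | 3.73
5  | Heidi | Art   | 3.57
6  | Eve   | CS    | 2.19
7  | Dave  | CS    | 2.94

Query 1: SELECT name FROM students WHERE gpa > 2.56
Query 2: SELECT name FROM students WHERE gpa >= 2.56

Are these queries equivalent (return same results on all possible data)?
No, not equivalent

Query 1 returns: [('Bob',), ('Heidi',), ('Dave',)]
Query 2 returns: [('Ivan',), ('Bob',), ('Heidi',), ('Dave',)]

Reason: > vs >= gives different results when gpa = 2.56 exists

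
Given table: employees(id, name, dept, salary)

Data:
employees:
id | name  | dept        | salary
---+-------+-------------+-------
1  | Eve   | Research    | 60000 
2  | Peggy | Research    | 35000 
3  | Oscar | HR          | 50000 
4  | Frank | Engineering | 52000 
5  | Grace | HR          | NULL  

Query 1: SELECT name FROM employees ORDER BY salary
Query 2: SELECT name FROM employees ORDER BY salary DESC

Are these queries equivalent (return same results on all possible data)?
No, not equivalent

Query 1 returns: [('Grace',), ('Peggy',), ('Oscar',), ('Frank',), ('Eve',)]
Query 2 returns: [('Eve',), ('Frank',), ('Oscar',), ('Peggy',), ('Grace',)]

Reason: ASC vs DESC gives opposite ordering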